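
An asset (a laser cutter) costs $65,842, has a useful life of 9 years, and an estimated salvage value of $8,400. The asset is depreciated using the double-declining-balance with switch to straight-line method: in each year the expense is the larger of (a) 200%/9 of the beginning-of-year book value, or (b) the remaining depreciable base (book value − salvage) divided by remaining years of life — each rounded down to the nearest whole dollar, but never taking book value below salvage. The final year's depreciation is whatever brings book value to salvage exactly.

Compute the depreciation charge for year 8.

Depreciable base = $65,842 − $8,400 = $57,442.
Year 1: DB = ⌊$65,842 × 200%/9⌋ = $14,631; SL = ⌊$57,442/9⌋ = $6,382 → take DB $14,631. Book value $51,211.
Year 2: DB = ⌊$51,211 × 200%/9⌋ = $11,380; SL = ⌊$42,811/8⌋ = $5,351 → take DB $11,380. Book value $39,831.
Year 3: DB = ⌊$39,831 × 200%/9⌋ = $8,851; SL = ⌊$31,431/7⌋ = $4,490 → take DB $8,851. Book value $30,980.
Year 4: DB = ⌊$30,980 × 200%/9⌋ = $6,884; SL = ⌊$22,580/6⌋ = $3,763 → take DB $6,884. Book value $24,096.
Year 5: DB = ⌊$24,096 × 200%/9⌋ = $5,354; SL = ⌊$15,696/5⌋ = $3,139 → take DB $5,354. Book value $18,742.
Year 6: DB = ⌊$18,742 × 200%/9⌋ = $4,164; SL = ⌊$10,342/4⌋ = $2,585 → take DB $4,164. Book value $14,578.
Year 7: DB = ⌊$14,578 × 200%/9⌋ = $3,239; SL = ⌊$6,178/3⌋ = $2,059 → take DB $3,239. Book value $11,339.
Year 8: DB = ⌊$11,339 × 200%/9⌋ = $2,519; SL = ⌊$2,939/2⌋ = $1,469 → take DB $2,519. Book value $8,820.

$2,519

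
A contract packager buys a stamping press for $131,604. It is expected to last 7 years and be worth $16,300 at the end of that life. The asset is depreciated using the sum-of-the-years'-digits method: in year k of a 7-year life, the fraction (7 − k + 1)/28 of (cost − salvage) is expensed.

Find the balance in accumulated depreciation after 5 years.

Depreciable base = $131,604 − $16,300 = $115,304.
Sum of the years' digits = 7+6+5+4+3+2+1 = 28.
Year 1: $115,304 × 7/28 = $28,826. Book value $102,778.
Year 2: $115,304 × 6/28 = $24,708. Book value $78,070.
Year 3: $115,304 × 5/28 = $20,590. Book value $57,480.
Year 4: $115,304 × 4/28 = $16,472. Book value $41,008.
Year 5: $115,304 × 3/28 = $12,354. Book value $28,654.
Accumulated through year 5 = $131,604 − $28,654 = $102,950.

$102,950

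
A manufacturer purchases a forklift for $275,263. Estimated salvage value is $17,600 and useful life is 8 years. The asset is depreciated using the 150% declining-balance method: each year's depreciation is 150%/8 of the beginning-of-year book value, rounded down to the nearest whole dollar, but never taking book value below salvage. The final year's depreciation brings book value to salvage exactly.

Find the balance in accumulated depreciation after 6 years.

Depreciable base = $275,263 − $17,600 = $257,663.
Year 1: ⌊$275,263 × 150%/8⌋ = $51,611. Book value $223,652.
Year 2: ⌊$223,652 × 150%/8⌋ = $41,934. Book value $181,718.
Year 3: ⌊$181,718 × 150%/8⌋ = $34,072. Book value $147,646.
Year 4: ⌊$147,646 × 150%/8⌋ = $27,683. Book value $119,963.
Year 5: ⌊$119,963 × 150%/8⌋ = $22,493. Book value $97,470.
Year 6: ⌊$97,470 × 150%/8⌋ = $18,275. Book value $79,195.
Accumulated through year 6 = $275,263 − $79,195 = $196,068.

$196,068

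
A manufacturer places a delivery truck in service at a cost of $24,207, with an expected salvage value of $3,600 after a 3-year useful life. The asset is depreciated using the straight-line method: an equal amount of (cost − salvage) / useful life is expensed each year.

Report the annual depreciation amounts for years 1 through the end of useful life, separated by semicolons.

Depreciable base = $24,207 − $3,600 = $20,607.
Annual expense = $20,607 / 3 = $6,869.
End of year 1: book value $17,338.
End of year 2: book value $10,469.
End of year 3: book value $3,600.

$6,869; $6,869; $6,869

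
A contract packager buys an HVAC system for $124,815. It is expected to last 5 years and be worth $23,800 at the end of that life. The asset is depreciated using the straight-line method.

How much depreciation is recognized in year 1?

$20,203

Depreciable base = $124,815 − $23,800 = $101,015.
Annual expense = $101,015 / 5 = $20,203.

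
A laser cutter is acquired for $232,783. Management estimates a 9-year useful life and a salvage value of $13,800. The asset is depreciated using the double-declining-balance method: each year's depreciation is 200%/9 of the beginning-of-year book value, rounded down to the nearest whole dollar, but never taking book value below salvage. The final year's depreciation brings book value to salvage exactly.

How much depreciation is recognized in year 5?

$18,930

Depreciable base = $232,783 − $13,800 = $218,983.
Year 1: ⌊$232,783 × 200%/9⌋ = $51,729. Book value $181,054.
Year 2: ⌊$181,054 × 200%/9⌋ = $40,234. Book value $140,820.
Year 3: ⌊$140,820 × 200%/9⌋ = $31,293. Book value $109,527.
Year 4: ⌊$109,527 × 200%/9⌋ = $24,339. Book value $85,188.
Year 5: ⌊$85,188 × 200%/9⌋ = $18,930. Book value $66,258.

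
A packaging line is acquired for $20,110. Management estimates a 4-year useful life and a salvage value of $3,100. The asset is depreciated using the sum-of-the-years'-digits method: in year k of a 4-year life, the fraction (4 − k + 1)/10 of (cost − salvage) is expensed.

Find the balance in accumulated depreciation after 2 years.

$11,907

Depreciable base = $20,110 − $3,100 = $17,010.
Sum of the years' digits = 4+3+2+1 = 10.
Year 1: $17,010 × 4/10 = $6,804. Book value $13,306.
Year 2: $17,010 × 3/10 = $5,103. Book value $8,203.
Accumulated through year 2 = $20,110 − $8,203 = $11,907.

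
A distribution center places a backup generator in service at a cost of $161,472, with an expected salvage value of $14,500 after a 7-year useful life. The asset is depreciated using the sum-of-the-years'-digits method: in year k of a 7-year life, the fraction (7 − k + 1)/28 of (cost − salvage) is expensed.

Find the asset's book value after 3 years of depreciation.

Depreciable base = $161,472 − $14,500 = $146,972.
Sum of the years' digits = 7+6+5+4+3+2+1 = 28.
Year 1: $146,972 × 7/28 = $36,743. Book value $124,729.
Year 2: $146,972 × 6/28 = $31,494. Book value $93,235.
Year 3: $146,972 × 5/28 = $26,245. Book value $66,990.

$66,990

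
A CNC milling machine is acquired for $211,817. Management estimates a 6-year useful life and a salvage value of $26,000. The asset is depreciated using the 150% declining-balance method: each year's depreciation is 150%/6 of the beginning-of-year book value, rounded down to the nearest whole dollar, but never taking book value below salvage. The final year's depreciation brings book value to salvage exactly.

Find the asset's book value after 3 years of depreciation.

$89,361

Depreciable base = $211,817 − $26,000 = $185,817.
Year 1: ⌊$211,817 × 150%/6⌋ = $52,954. Book value $158,863.
Year 2: ⌊$158,863 × 150%/6⌋ = $39,715. Book value $119,148.
Year 3: ⌊$119,148 × 150%/6⌋ = $29,787. Book value $89,361.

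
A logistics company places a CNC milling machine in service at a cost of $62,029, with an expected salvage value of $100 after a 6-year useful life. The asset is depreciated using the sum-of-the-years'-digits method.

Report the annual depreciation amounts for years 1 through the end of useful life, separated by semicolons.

Depreciable base = $62,029 − $100 = $61,929.
Sum of the years' digits = 6+5+4+3+2+1 = 21.
Year 1: $61,929 × 6/21 = $17,694. Book value $44,335.
Year 2: $61,929 × 5/21 = $14,745. Book value $29,590.
Year 3: $61,929 × 4/21 = $11,796. Book value $17,794.
Year 4: $61,929 × 3/21 = $8,847. Book value $8,947.
Year 5: $61,929 × 2/21 = $5,898. Book value $3,049.
Year 6: $61,929 × 1/21 = $2,949. Book value $100.

$17,694; $14,745; $11,796; $8,847; $5,898; $2,949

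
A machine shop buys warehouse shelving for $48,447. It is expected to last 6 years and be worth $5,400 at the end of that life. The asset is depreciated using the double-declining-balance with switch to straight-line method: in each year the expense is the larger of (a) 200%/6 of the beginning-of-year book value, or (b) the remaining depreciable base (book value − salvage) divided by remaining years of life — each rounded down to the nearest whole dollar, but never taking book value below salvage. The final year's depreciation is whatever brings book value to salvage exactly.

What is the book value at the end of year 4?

$9,570

Depreciable base = $48,447 − $5,400 = $43,047.
Year 1: DB = ⌊$48,447 × 200%/6⌋ = $16,149; SL = ⌊$43,047/6⌋ = $7,174 → take DB $16,149. Book value $32,298.
Year 2: DB = ⌊$32,298 × 200%/6⌋ = $10,766; SL = ⌊$26,898/5⌋ = $5,379 → take DB $10,766. Book value $21,532.
Year 3: DB = ⌊$21,532 × 200%/6⌋ = $7,177; SL = ⌊$16,132/4⌋ = $4,033 → take DB $7,177. Book value $14,355.
Year 4: DB = ⌊$14,355 × 200%/6⌋ = $4,785; SL = ⌊$8,955/3⌋ = $2,985 → take DB $4,785. Book value $9,570.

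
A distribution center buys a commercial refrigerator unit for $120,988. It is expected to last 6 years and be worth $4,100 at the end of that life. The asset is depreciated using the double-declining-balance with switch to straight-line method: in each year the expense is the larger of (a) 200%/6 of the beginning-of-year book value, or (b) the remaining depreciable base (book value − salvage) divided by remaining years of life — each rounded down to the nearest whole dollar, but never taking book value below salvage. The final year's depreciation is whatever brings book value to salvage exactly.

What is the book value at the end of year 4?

$23,900

Depreciable base = $120,988 − $4,100 = $116,888.
Year 1: DB = ⌊$120,988 × 200%/6⌋ = $40,329; SL = ⌊$116,888/6⌋ = $19,481 → take DB $40,329. Book value $80,659.
Year 2: DB = ⌊$80,659 × 200%/6⌋ = $26,886; SL = ⌊$76,559/5⌋ = $15,311 → take DB $26,886. Book value $53,773.
Year 3: DB = ⌊$53,773 × 200%/6⌋ = $17,924; SL = ⌊$49,673/4⌋ = $12,418 → take DB $17,924. Book value $35,849.
Year 4: DB = ⌊$35,849 × 200%/6⌋ = $11,949; SL = ⌊$31,749/3⌋ = $10,583 → take DB $11,949. Book value $23,900.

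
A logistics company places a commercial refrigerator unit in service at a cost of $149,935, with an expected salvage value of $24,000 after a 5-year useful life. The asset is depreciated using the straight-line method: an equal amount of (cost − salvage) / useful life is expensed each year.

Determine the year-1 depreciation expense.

$25,187

Depreciable base = $149,935 − $24,000 = $125,935.
Annual expense = $125,935 / 5 = $25,187.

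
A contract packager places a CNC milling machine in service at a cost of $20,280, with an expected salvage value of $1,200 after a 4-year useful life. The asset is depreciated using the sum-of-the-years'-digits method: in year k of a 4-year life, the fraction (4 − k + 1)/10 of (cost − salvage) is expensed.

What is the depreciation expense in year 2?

$5,724

Depreciable base = $20,280 − $1,200 = $19,080.
Sum of the years' digits = 4+3+2+1 = 10.
Year 1: $19,080 × 4/10 = $7,632. Book value $12,648.
Year 2: $19,080 × 3/10 = $5,724. Book value $6,924.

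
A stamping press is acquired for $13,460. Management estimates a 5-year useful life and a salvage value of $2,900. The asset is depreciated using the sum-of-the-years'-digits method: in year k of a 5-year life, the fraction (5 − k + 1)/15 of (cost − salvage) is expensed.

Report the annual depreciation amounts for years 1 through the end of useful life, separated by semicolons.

$3,520; $2,816; $2,112; $1,408; $704

Depreciable base = $13,460 − $2,900 = $10,560.
Sum of the years' digits = 5+4+3+2+1 = 15.
Year 1: $10,560 × 5/15 = $3,520. Book value $9,940.
Year 2: $10,560 × 4/15 = $2,816. Book value $7,124.
Year 3: $10,560 × 3/15 = $2,112. Book value $5,012.
Year 4: $10,560 × 2/15 = $1,408. Book value $3,604.
Year 5: $10,560 × 1/15 = $704. Book value $2,900.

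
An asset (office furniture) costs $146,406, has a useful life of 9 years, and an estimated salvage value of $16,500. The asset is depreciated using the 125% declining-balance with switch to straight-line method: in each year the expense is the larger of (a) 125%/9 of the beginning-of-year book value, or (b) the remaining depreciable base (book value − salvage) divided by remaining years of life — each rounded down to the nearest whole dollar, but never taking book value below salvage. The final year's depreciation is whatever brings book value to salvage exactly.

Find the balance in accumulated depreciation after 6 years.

Depreciable base = $146,406 − $16,500 = $129,906.
Year 1: DB = ⌊$146,406 × 125%/9⌋ = $20,334; SL = ⌊$129,906/9⌋ = $14,434 → take DB $20,334. Book value $126,072.
Year 2: DB = ⌊$126,072 × 125%/9⌋ = $17,510; SL = ⌊$109,572/8⌋ = $13,696 → take DB $17,510. Book value $108,562.
Year 3: DB = ⌊$108,562 × 125%/9⌋ = $15,078; SL = ⌊$92,062/7⌋ = $13,151 → take DB $15,078. Book value $93,484.
Year 4: DB = ⌊$93,484 × 125%/9⌋ = $12,983; SL = ⌊$76,984/6⌋ = $12,830 → take DB $12,983. Book value $80,501.
Year 5: DB = ⌊$80,501 × 125%/9⌋ = $11,180; SL = ⌊$64,001/5⌋ = $12,800 → take SL $12,800. Book value $67,701.
Year 6: DB = ⌊$67,701 × 125%/9⌋ = $9,402; SL = ⌊$51,201/4⌋ = $12,800 → take SL $12,800. Book value $54,901.
Accumulated through year 6 = $146,406 − $54,901 = $91,505.

$91,505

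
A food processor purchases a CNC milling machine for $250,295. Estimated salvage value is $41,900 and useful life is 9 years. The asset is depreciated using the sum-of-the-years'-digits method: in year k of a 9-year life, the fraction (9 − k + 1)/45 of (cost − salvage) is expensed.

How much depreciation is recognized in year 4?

Depreciable base = $250,295 − $41,900 = $208,395.
Sum of the years' digits = 9+8+7+6+5+4+3+2+1 = 45.
Year 1: $208,395 × 9/45 = $41,679. Book value $208,616.
Year 2: $208,395 × 8/45 = $37,048. Book value $171,568.
Year 3: $208,395 × 7/45 = $32,417. Book value $139,151.
Year 4: $208,395 × 6/45 = $27,786. Book value $111,365.

$27,786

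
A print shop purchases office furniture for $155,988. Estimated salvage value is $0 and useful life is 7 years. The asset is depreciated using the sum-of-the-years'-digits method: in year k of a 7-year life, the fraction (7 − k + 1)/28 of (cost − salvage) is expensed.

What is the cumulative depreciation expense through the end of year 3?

Depreciable base = $155,988 − $0 = $155,988.
Sum of the years' digits = 7+6+5+4+3+2+1 = 28.
Year 1: $155,988 × 7/28 = $38,997. Book value $116,991.
Year 2: $155,988 × 6/28 = $33,426. Book value $83,565.
Year 3: $155,988 × 5/28 = $27,855. Book value $55,710.
Accumulated through year 3 = $155,988 − $55,710 = $100,278.

$100,278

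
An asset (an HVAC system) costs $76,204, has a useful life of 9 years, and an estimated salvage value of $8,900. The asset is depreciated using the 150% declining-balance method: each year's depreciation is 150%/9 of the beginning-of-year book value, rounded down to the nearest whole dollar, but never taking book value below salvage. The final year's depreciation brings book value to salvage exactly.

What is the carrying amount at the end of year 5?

Depreciable base = $76,204 − $8,900 = $67,304.
Year 1: ⌊$76,204 × 150%/9⌋ = $12,700. Book value $63,504.
Year 2: ⌊$63,504 × 150%/9⌋ = $10,584. Book value $52,920.
Year 3: ⌊$52,920 × 150%/9⌋ = $8,820. Book value $44,100.
Year 4: ⌊$44,100 × 150%/9⌋ = $7,350. Book value $36,750.
Year 5: ⌊$36,750 × 150%/9⌋ = $6,125. Book value $30,625.

$30,625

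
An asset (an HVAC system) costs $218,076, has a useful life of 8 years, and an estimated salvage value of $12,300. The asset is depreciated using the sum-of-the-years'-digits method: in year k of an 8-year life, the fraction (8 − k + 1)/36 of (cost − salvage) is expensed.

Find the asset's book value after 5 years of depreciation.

Depreciable base = $218,076 − $12,300 = $205,776.
Sum of the years' digits = 8+7+6+5+4+3+2+1 = 36.
Year 1: $205,776 × 8/36 = $45,728. Book value $172,348.
Year 2: $205,776 × 7/36 = $40,012. Book value $132,336.
Year 3: $205,776 × 6/36 = $34,296. Book value $98,040.
Year 4: $205,776 × 5/36 = $28,580. Book value $69,460.
Year 5: $205,776 × 4/36 = $22,864. Book value $46,596.

$46,596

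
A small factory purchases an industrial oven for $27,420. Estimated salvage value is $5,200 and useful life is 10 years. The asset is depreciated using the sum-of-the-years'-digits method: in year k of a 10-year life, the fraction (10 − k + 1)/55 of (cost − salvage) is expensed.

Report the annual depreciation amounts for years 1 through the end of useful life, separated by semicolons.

$4,040; $3,636; $3,232; $2,828; $2,424; $2,020; $1,616; $1,212; $808; $404

Depreciable base = $27,420 − $5,200 = $22,220.
Sum of the years' digits = 10+9+8+7+6+5+4+3+2+1 = 55.
Year 1: $22,220 × 10/55 = $4,040. Book value $23,380.
Year 2: $22,220 × 9/55 = $3,636. Book value $19,744.
Year 3: $22,220 × 8/55 = $3,232. Book value $16,512.
Year 4: $22,220 × 7/55 = $2,828. Book value $13,684.
Year 5: $22,220 × 6/55 = $2,424. Book value $11,260.
Year 6: $22,220 × 5/55 = $2,020. Book value $9,240.
Year 7: $22,220 × 4/55 = $1,616. Book value $7,624.
Year 8: $22,220 × 3/55 = $1,212. Book value $6,412.
Year 9: $22,220 × 2/55 = $808. Book value $5,604.
Year 10: $22,220 × 1/55 = $404. Book value $5,200.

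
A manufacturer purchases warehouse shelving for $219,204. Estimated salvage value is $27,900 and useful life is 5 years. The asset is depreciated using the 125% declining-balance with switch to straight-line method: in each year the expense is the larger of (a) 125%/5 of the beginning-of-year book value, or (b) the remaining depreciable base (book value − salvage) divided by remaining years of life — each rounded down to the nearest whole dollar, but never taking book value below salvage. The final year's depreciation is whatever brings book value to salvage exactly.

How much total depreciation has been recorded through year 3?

$127,702

Depreciable base = $219,204 − $27,900 = $191,304.
Year 1: DB = ⌊$219,204 × 125%/5⌋ = $54,801; SL = ⌊$191,304/5⌋ = $38,260 → take DB $54,801. Book value $164,403.
Year 2: DB = ⌊$164,403 × 125%/5⌋ = $41,100; SL = ⌊$136,503/4⌋ = $34,125 → take DB $41,100. Book value $123,303.
Year 3: DB = ⌊$123,303 × 125%/5⌋ = $30,825; SL = ⌊$95,403/3⌋ = $31,801 → take SL $31,801. Book value $91,502.
Accumulated through year 3 = $219,204 − $91,502 = $127,702.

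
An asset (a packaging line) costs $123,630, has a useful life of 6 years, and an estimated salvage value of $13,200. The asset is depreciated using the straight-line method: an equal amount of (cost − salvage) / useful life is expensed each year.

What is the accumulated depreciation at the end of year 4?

Depreciable base = $123,630 − $13,200 = $110,430.
Annual expense = $110,430 / 6 = $18,405.
End of year 1: book value $105,225.
End of year 2: book value $86,820.
End of year 3: book value $68,415.
End of year 4: book value $50,010.
Accumulated through year 4 = $123,630 − $50,010 = $73,620.

$73,620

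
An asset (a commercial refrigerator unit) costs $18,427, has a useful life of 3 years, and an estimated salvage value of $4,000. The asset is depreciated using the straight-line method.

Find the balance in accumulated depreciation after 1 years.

$4,809

Depreciable base = $18,427 − $4,000 = $14,427.
Annual expense = $14,427 / 3 = $4,809.
End of year 1: book value $13,618.
Accumulated through year 1 = $18,427 − $13,618 = $4,809.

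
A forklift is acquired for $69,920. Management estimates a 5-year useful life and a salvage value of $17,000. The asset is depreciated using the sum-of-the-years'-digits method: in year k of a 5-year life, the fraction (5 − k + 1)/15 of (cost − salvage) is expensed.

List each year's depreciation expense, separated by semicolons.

$17,640; $14,112; $10,584; $7,056; $3,528

Depreciable base = $69,920 − $17,000 = $52,920.
Sum of the years' digits = 5+4+3+2+1 = 15.
Year 1: $52,920 × 5/15 = $17,640. Book value $52,280.
Year 2: $52,920 × 4/15 = $14,112. Book value $38,168.
Year 3: $52,920 × 3/15 = $10,584. Book value $27,584.
Year 4: $52,920 × 2/15 = $7,056. Book value $20,528.
Year 5: $52,920 × 1/15 = $3,528. Book value $17,000.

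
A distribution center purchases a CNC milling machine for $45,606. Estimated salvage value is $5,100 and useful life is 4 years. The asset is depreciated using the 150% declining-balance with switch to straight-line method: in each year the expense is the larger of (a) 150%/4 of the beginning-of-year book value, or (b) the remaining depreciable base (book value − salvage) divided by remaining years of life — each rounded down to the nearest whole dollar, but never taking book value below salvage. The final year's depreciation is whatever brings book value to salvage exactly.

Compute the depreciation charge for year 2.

Depreciable base = $45,606 − $5,100 = $40,506.
Year 1: DB = ⌊$45,606 × 150%/4⌋ = $17,102; SL = ⌊$40,506/4⌋ = $10,126 → take DB $17,102. Book value $28,504.
Year 2: DB = ⌊$28,504 × 150%/4⌋ = $10,689; SL = ⌊$23,404/3⌋ = $7,801 → take DB $10,689. Book value $17,815.

$10,689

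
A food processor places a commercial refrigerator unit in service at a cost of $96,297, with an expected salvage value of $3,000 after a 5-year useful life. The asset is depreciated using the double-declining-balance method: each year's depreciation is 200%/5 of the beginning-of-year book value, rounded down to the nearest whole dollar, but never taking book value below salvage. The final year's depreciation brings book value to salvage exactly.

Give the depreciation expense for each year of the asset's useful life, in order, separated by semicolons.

Depreciable base = $96,297 − $3,000 = $93,297.
Year 1: ⌊$96,297 × 200%/5⌋ = $38,518. Book value $57,779.
Year 2: ⌊$57,779 × 200%/5⌋ = $23,111. Book value $34,668.
Year 3: ⌊$34,668 × 200%/5⌋ = $13,867. Book value $20,801.
Year 4: ⌊$20,801 × 200%/5⌋ = $8,320. Book value $12,481.
Year 5 (final): $12,481 − $3,000 = $9,481. Book value $3,000.

$38,518; $23,111; $13,867; $8,320; $9,481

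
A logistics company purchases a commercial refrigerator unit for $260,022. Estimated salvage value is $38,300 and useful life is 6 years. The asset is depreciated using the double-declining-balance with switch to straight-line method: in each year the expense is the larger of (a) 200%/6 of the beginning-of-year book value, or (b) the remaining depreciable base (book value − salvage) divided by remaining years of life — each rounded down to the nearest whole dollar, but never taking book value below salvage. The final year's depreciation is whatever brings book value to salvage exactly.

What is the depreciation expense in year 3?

$38,522

Depreciable base = $260,022 − $38,300 = $221,722.
Year 1: DB = ⌊$260,022 × 200%/6⌋ = $86,674; SL = ⌊$221,722/6⌋ = $36,953 → take DB $86,674. Book value $173,348.
Year 2: DB = ⌊$173,348 × 200%/6⌋ = $57,782; SL = ⌊$135,048/5⌋ = $27,009 → take DB $57,782. Book value $115,566.
Year 3: DB = ⌊$115,566 × 200%/6⌋ = $38,522; SL = ⌊$77,266/4⌋ = $19,316 → take DB $38,522. Book value $77,044.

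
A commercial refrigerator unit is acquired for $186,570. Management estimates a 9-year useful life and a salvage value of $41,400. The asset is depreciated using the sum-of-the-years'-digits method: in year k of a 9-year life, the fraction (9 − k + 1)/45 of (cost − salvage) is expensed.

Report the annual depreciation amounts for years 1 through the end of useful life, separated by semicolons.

$29,034; $25,808; $22,582; $19,356; $16,130; $12,904; $9,678; $6,452; $3,226

Depreciable base = $186,570 − $41,400 = $145,170.
Sum of the years' digits = 9+8+7+6+5+4+3+2+1 = 45.
Year 1: $145,170 × 9/45 = $29,034. Book value $157,536.
Year 2: $145,170 × 8/45 = $25,808. Book value $131,728.
Year 3: $145,170 × 7/45 = $22,582. Book value $109,146.
Year 4: $145,170 × 6/45 = $19,356. Book value $89,790.
Year 5: $145,170 × 5/45 = $16,130. Book value $73,660.
Year 6: $145,170 × 4/45 = $12,904. Book value $60,756.
Year 7: $145,170 × 3/45 = $9,678. Book value $51,078.
Year 8: $145,170 × 2/45 = $6,452. Book value $44,626.
Year 9: $145,170 × 1/45 = $3,226. Book value $41,400.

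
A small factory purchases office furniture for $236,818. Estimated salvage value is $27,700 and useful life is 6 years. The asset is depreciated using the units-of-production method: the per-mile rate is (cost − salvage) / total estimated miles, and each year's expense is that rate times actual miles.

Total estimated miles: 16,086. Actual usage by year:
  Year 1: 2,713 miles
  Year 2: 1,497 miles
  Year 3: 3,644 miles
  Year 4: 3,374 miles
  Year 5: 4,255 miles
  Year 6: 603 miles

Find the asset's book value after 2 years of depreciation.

Depreciable base = $236,818 − $27,700 = $209,118.
Rate = $209,118 / 16,086 miles = $13 per mile.
Year 1: 2,713 × $13 = $35,269. Book value $201,549.
Year 2: 1,497 × $13 = $19,461. Book value $182,088.

$182,088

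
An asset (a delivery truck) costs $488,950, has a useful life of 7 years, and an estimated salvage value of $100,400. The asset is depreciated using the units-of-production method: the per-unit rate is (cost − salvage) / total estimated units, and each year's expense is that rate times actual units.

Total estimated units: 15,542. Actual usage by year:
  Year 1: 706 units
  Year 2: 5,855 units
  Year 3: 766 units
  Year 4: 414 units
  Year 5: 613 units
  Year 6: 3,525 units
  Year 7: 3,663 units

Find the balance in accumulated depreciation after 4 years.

$193,525

Depreciable base = $488,950 − $100,400 = $388,550.
Rate = $388,550 / 15,542 units = $25 per unit.
Year 1: 706 × $25 = $17,650. Book value $471,300.
Year 2: 5,855 × $25 = $146,375. Book value $324,925.
Year 3: 766 × $25 = $19,150. Book value $305,775.
Year 4: 414 × $25 = $10,350. Book value $295,425.
Accumulated through year 4 = $488,950 − $295,425 = $193,525.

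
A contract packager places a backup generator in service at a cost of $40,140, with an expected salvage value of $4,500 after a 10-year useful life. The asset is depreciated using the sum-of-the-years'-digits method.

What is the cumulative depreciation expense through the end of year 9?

$34,992

Depreciable base = $40,140 − $4,500 = $35,640.
Sum of the years' digits = 10+9+8+7+6+5+4+3+2+1 = 55.
Year 1: $35,640 × 10/55 = $6,480. Book value $33,660.
Year 2: $35,640 × 9/55 = $5,832. Book value $27,828.
Year 3: $35,640 × 8/55 = $5,184. Book value $22,644.
Year 4: $35,640 × 7/55 = $4,536. Book value $18,108.
Year 5: $35,640 × 6/55 = $3,888. Book value $14,220.
Year 6: $35,640 × 5/55 = $3,240. Book value $10,980.
Year 7: $35,640 × 4/55 = $2,592. Book value $8,388.
Year 8: $35,640 × 3/55 = $1,944. Book value $6,444.
Year 9: $35,640 × 2/55 = $1,296. Book value $5,148.
Accumulated through year 9 = $40,140 − $5,148 = $34,992.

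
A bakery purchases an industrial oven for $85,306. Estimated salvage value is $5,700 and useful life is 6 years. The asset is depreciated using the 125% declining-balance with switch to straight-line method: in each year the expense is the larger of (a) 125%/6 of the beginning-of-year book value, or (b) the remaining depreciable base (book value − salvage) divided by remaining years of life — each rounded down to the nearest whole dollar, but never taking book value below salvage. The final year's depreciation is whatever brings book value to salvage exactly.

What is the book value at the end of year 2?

Depreciable base = $85,306 − $5,700 = $79,606.
Year 1: DB = ⌊$85,306 × 125%/6⌋ = $17,772; SL = ⌊$79,606/6⌋ = $13,267 → take DB $17,772. Book value $67,534.
Year 2: DB = ⌊$67,534 × 125%/6⌋ = $14,069; SL = ⌊$61,834/5⌋ = $12,366 → take DB $14,069. Book value $53,465.

$53,465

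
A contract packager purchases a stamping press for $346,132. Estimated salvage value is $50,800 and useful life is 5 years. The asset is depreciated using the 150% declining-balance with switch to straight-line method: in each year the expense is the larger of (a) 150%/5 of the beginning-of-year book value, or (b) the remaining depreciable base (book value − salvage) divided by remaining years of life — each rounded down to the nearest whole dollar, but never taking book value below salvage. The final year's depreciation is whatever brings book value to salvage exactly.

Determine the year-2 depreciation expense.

Depreciable base = $346,132 − $50,800 = $295,332.
Year 1: DB = ⌊$346,132 × 150%/5⌋ = $103,839; SL = ⌊$295,332/5⌋ = $59,066 → take DB $103,839. Book value $242,293.
Year 2: DB = ⌊$242,293 × 150%/5⌋ = $72,687; SL = ⌊$191,493/4⌋ = $47,873 → take DB $72,687. Book value $169,606.

$72,687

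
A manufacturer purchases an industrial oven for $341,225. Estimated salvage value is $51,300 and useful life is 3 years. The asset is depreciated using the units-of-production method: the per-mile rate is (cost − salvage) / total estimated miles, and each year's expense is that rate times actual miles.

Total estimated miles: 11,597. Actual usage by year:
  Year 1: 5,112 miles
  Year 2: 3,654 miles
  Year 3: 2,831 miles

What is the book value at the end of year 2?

$122,075

Depreciable base = $341,225 − $51,300 = $289,925.
Rate = $289,925 / 11,597 miles = $25 per mile.
Year 1: 5,112 × $25 = $127,800. Book value $213,425.
Year 2: 3,654 × $25 = $91,350. Book value $122,075.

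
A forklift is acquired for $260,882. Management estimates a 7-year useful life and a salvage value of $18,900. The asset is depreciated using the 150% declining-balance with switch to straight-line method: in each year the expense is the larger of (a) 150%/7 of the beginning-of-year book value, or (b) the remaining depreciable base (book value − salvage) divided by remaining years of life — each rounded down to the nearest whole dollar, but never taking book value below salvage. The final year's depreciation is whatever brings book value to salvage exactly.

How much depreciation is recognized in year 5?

$26,842

Depreciable base = $260,882 − $18,900 = $241,982.
Year 1: DB = ⌊$260,882 × 150%/7⌋ = $55,903; SL = ⌊$241,982/7⌋ = $34,568 → take DB $55,903. Book value $204,979.
Year 2: DB = ⌊$204,979 × 150%/7⌋ = $43,924; SL = ⌊$186,079/6⌋ = $31,013 → take DB $43,924. Book value $161,055.
Year 3: DB = ⌊$161,055 × 150%/7⌋ = $34,511; SL = ⌊$142,155/5⌋ = $28,431 → take DB $34,511. Book value $126,544.
Year 4: DB = ⌊$126,544 × 150%/7⌋ = $27,116; SL = ⌊$107,644/4⌋ = $26,911 → take DB $27,116. Book value $99,428.
Year 5: DB = ⌊$99,428 × 150%/7⌋ = $21,306; SL = ⌊$80,528/3⌋ = $26,842 → take SL $26,842. Book value $72,586.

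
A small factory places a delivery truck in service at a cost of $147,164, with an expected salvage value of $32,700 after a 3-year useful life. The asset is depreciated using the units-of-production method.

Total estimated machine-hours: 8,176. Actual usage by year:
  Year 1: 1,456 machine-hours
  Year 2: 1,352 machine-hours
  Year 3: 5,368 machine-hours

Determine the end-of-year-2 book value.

$107,852

Depreciable base = $147,164 − $32,700 = $114,464.
Rate = $114,464 / 8,176 machine-hours = $14 per machine-hour.
Year 1: 1,456 × $14 = $20,384. Book value $126,780.
Year 2: 1,352 × $14 = $18,928. Book value $107,852.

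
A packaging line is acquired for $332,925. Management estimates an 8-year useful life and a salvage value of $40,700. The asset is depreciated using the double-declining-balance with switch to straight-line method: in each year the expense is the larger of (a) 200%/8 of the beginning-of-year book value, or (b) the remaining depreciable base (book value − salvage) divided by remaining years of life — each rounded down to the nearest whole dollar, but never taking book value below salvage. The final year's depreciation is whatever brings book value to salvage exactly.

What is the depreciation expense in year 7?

$14,813

Depreciable base = $332,925 − $40,700 = $292,225.
Year 1: DB = ⌊$332,925 × 200%/8⌋ = $83,231; SL = ⌊$292,225/8⌋ = $36,528 → take DB $83,231. Book value $249,694.
Year 2: DB = ⌊$249,694 × 200%/8⌋ = $62,423; SL = ⌊$208,994/7⌋ = $29,856 → take DB $62,423. Book value $187,271.
Year 3: DB = ⌊$187,271 × 200%/8⌋ = $46,817; SL = ⌊$146,571/6⌋ = $24,428 → take DB $46,817. Book value $140,454.
Year 4: DB = ⌊$140,454 × 200%/8⌋ = $35,113; SL = ⌊$99,754/5⌋ = $19,950 → take DB $35,113. Book value $105,341.
Year 5: DB = ⌊$105,341 × 200%/8⌋ = $26,335; SL = ⌊$64,641/4⌋ = $16,160 → take DB $26,335. Book value $79,006.
Year 6: DB = ⌊$79,006 × 200%/8⌋ = $19,751; SL = ⌊$38,306/3⌋ = $12,768 → take DB $19,751. Book value $59,255.
Year 7: DB = ⌊$59,255 × 200%/8⌋ = $14,813; SL = ⌊$18,555/2⌋ = $9,277 → take DB $14,813. Book value $44,442.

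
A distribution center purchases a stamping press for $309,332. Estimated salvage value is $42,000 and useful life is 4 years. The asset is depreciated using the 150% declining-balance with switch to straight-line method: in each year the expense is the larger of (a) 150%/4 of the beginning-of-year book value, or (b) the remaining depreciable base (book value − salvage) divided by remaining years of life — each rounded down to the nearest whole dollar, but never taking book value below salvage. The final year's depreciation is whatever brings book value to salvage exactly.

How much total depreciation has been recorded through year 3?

Depreciable base = $309,332 − $42,000 = $267,332.
Year 1: DB = ⌊$309,332 × 150%/4⌋ = $115,999; SL = ⌊$267,332/4⌋ = $66,833 → take DB $115,999. Book value $193,333.
Year 2: DB = ⌊$193,333 × 150%/4⌋ = $72,499; SL = ⌊$151,333/3⌋ = $50,444 → take DB $72,499. Book value $120,834.
Year 3: DB = ⌊$120,834 × 150%/4⌋ = $45,312; SL = ⌊$78,834/2⌋ = $39,417 → take DB $45,312. Book value $75,522.
Accumulated through year 3 = $309,332 − $75,522 = $233,810.

$233,810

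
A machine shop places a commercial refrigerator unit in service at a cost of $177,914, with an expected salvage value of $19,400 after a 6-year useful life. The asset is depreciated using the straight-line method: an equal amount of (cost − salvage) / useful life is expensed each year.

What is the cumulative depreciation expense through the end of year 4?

Depreciable base = $177,914 − $19,400 = $158,514.
Annual expense = $158,514 / 6 = $26,419.
End of year 1: book value $151,495.
End of year 2: book value $125,076.
End of year 3: book value $98,657.
End of year 4: book value $72,238.
Accumulated through year 4 = $177,914 − $72,238 = $105,676.

$105,676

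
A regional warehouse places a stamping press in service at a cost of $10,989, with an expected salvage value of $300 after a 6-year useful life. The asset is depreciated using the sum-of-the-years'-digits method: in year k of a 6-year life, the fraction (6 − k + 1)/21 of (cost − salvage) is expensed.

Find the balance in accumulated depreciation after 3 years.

$7,635

Depreciable base = $10,989 − $300 = $10,689.
Sum of the years' digits = 6+5+4+3+2+1 = 21.
Year 1: $10,689 × 6/21 = $3,054. Book value $7,935.
Year 2: $10,689 × 5/21 = $2,545. Book value $5,390.
Year 3: $10,689 × 4/21 = $2,036. Book value $3,354.
Accumulated through year 3 = $10,989 − $3,354 = $7,635.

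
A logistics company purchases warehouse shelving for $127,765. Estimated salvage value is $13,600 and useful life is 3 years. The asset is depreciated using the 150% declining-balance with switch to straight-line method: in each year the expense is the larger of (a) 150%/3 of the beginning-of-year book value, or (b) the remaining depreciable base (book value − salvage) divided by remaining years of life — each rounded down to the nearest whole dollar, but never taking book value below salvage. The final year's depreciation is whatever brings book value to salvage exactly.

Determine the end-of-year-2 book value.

Depreciable base = $127,765 − $13,600 = $114,165.
Year 1: DB = ⌊$127,765 × 150%/3⌋ = $63,882; SL = ⌊$114,165/3⌋ = $38,055 → take DB $63,882. Book value $63,883.
Year 2: DB = ⌊$63,883 × 150%/3⌋ = $31,941; SL = ⌊$50,283/2⌋ = $25,141 → take DB $31,941. Book value $31,942.

$31,942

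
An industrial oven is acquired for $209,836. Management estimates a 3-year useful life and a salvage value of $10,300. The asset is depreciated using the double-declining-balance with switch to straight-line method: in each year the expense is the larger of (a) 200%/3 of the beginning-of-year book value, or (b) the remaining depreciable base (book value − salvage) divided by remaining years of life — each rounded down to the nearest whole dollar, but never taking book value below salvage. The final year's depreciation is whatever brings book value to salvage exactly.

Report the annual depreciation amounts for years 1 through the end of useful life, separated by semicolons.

$139,890; $46,630; $13,016

Depreciable base = $209,836 − $10,300 = $199,536.
Year 1: DB = ⌊$209,836 × 200%/3⌋ = $139,890; SL = ⌊$199,536/3⌋ = $66,512 → take DB $139,890. Book value $69,946.
Year 2: DB = ⌊$69,946 × 200%/3⌋ = $46,630; SL = ⌊$59,646/2⌋ = $29,823 → take DB $46,630. Book value $23,316.
Year 3 (final): $23,316 − $10,300 = $13,016. Book value $10,300.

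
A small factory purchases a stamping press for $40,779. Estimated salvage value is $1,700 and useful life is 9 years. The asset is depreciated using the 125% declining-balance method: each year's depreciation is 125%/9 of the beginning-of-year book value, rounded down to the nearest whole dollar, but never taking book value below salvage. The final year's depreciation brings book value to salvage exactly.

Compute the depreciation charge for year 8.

$1,988

Depreciable base = $40,779 − $1,700 = $39,079.
Year 1: ⌊$40,779 × 125%/9⌋ = $5,663. Book value $35,116.
Year 2: ⌊$35,116 × 125%/9⌋ = $4,877. Book value $30,239.
Year 3: ⌊$30,239 × 125%/9⌋ = $4,199. Book value $26,040.
Year 4: ⌊$26,040 × 125%/9⌋ = $3,616. Book value $22,424.
Year 5: ⌊$22,424 × 125%/9⌋ = $3,114. Book value $19,310.
Year 6: ⌊$19,310 × 125%/9⌋ = $2,681. Book value $16,629.
Year 7: ⌊$16,629 × 125%/9⌋ = $2,309. Book value $14,320.
Year 8: ⌊$14,320 × 125%/9⌋ = $1,988. Book value $12,332.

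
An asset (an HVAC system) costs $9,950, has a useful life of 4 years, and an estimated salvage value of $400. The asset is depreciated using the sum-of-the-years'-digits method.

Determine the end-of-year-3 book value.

Depreciable base = $9,950 − $400 = $9,550.
Sum of the years' digits = 4+3+2+1 = 10.
Year 1: $9,550 × 4/10 = $3,820. Book value $6,130.
Year 2: $9,550 × 3/10 = $2,865. Book value $3,265.
Year 3: $9,550 × 2/10 = $1,910. Book value $1,355.

$1,355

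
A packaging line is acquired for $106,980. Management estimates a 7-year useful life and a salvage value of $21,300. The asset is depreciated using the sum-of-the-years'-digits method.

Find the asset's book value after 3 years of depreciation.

Depreciable base = $106,980 − $21,300 = $85,680.
Sum of the years' digits = 7+6+5+4+3+2+1 = 28.
Year 1: $85,680 × 7/28 = $21,420. Book value $85,560.
Year 2: $85,680 × 6/28 = $18,360. Book value $67,200.
Year 3: $85,680 × 5/28 = $15,300. Book value $51,900.

$51,900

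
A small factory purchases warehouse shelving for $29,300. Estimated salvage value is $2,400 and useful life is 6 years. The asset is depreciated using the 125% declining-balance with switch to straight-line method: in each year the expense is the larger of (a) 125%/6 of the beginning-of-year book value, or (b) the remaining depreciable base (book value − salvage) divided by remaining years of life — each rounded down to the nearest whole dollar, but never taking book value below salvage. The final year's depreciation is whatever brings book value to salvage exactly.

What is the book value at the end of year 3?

$14,373

Depreciable base = $29,300 − $2,400 = $26,900.
Year 1: DB = ⌊$29,300 × 125%/6⌋ = $6,104; SL = ⌊$26,900/6⌋ = $4,483 → take DB $6,104. Book value $23,196.
Year 2: DB = ⌊$23,196 × 125%/6⌋ = $4,832; SL = ⌊$20,796/5⌋ = $4,159 → take DB $4,832. Book value $18,364.
Year 3: DB = ⌊$18,364 × 125%/6⌋ = $3,825; SL = ⌊$15,964/4⌋ = $3,991 → take SL $3,991. Book value $14,373.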